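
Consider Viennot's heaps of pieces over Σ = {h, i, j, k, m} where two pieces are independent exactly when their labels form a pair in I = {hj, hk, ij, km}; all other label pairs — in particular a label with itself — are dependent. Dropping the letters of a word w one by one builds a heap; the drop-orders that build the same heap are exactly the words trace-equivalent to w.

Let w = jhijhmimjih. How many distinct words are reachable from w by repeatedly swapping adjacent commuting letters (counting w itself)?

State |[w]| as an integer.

30

drop 0:j onto floor
drop 1:h onto floor
drop 2:i onto {1:h}
drop 3:j onto {0:j}
drop 4:h onto {2:i}
drop 5:m onto {3:j, 4:h}
drop 6:i onto {5:m}
drop 7:m onto {6:i}
drop 8:j onto {7:m}
drop 9:i onto {7:m}
drop 10:h onto {9:i}
ground layer = {0:j, 1:h}
drop-orders for the pieces not yet dropped (sum over which currently-grounded one goes next):
  1 to go: {8} 1  {10} 1
  2 to go: {8,10} 2  {9,10} 1
  3 to go: {8,9,10} 3
  4 to go: {7,8,9,10} 3
  5 to go: {6,7,8,9,10} 3
  6 to go: {5,6,7,8,9,10} 3
  7 to go: {3,5,6,7,8,9,10} 3  {4,5,6,7,8,9,10} 3
  8 to go: {0,3,5,6,7,8,9,10} 3  {2,4,5,6,7,8,9,10} 3  {3,4,5,6,7,8,9,10} 6
  9 to go: {0,3,4,5,6,7,8,9,10} 9  {1,2,4,5,6,7,8,9,10} 3  {2,3,4,5,6,7,8,9,10} 9
  if 0:j drops first: 12 orders
  if 1:h drops first: 18 orders
heap linearizations: 30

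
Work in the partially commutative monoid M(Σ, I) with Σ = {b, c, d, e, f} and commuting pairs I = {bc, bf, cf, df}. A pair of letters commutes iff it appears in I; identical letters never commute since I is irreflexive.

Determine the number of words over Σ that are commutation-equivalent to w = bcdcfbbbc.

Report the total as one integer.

#0=b has no predecessor
#1=c has no predecessor
#2=d depends on [0:b, 1:c]
#3=c depends on [2:d]
#4=f has no predecessor
#5=b depends on [2:d]
#6=b depends on [5:b]
#7=b depends on [6:b]
#8=c depends on [3:c]
sources: [0:b, 1:c, 4:f]
N(rest) = Σ N(rest − s) over sources s of rest; N(one piece) = 1:
  size 1 → [4]=1  [7]=1  [8]=1
  size 2 → [3,8]=1  [4,7]=2  [4,8]=2  [6,7]=1  [7,8]=2
  size 3 → [3,4,8]=3  [3,7,8]=3  [4,6,7]=3  [4,7,8]=6  [5,6,7]=1  [6,7,8]=3
  size 4 → [3,4,7,8]=12  [3,6,7,8]=6  [4,5,6,7]=4  [4,6,7,8]=12  [5,6,7,8]=4
  size 5 → [3,4,6,7,8]=30  [3,5,6,7,8]=10  [4,5,6,7,8]=20
  size 6 → [2,3,5,6,7,8]=10  [3,4,5,6,7,8]=60
  size 7 → [0,2,3,5,6,7,8]=10  [1,2,3,5,6,7,8]=10  [2,3,4,5,6,7,8]=70
  first=0(b) contributes 80
  first=1(c) contributes 80
  first=4(f) contributes 20
|[w]| = 180

180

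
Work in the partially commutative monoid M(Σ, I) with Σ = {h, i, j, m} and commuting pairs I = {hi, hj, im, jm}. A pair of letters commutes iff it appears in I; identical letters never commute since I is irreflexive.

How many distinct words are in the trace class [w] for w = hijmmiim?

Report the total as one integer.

#0=h has no predecessor
#1=i has no predecessor
#2=j depends on [1:i]
#3=m depends on [0:h]
#4=m depends on [3:m]
#5=i depends on [2:j]
#6=i depends on [5:i]
#7=m depends on [4:m]
sources: [0:h, 1:i]
N(rest) = Σ N(rest − s) over sources s of rest; N(one piece) = 1:
  size 1 → [6]=1  [7]=1
  size 2 → [4,7]=1  [5,6]=1  [6,7]=2
  size 3 → [2,5,6]=1  [3,4,7]=1  [4,6,7]=3  [5,6,7]=3
  size 4 → [0,3,4,7]=1  [1,2,5,6]=1  [2,5,6,7]=4  [3,4,6,7]=4  [4,5,6,7]=6
  size 5 → [0,3,4,6,7]=5  [1,2,5,6,7]=5  [2,4,5,6,7]=10  [3,4,5,6,7]=10
  size 6 → [0,3,4,5,6,7]=15  [1,2,4,5,6,7]=15  [2,3,4,5,6,7]=20
  first=0(h) contributes 35
  first=1(i) contributes 35
|[w]| = 70

70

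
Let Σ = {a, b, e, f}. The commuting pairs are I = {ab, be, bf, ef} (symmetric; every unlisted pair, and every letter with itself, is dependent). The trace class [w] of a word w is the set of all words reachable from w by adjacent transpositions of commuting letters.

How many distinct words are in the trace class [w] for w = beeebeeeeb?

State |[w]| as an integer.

0(b) covers ∅
1(e) covers ∅
2(e) covers 1:e
3(e) covers 2:e
4(b) covers 0:b
5(e) covers 3:e
6(e) covers 5:e
7(e) covers 6:e
8(e) covers 7:e
9(b) covers 4:b
floor of heap: 0:b, 1:e
completions by unplaced set U, small U first (add the entries for U minus each lowest piece of U):
  |U|=1: {8}:1  {9}:1
  |U|=2: {4,9}:1  {7,8}:1  {8,9}:2
  |U|=3: {0,4,9}:1  {4,8,9}:3  {6,7,8}:1  {7,8,9}:3
  |U|=4: {0,4,8,9}:4  {4,7,8,9}:6  {5,6,7,8}:1  {6,7,8,9}:4
  |U|=5: {0,4,7,8,9}:10  {3,5,6,7,8}:1  {4,6,7,8,9}:10  {5,6,7,8,9}:5
  |U|=6: {0,4,6,7,8,9}:20  {2,3,5,6,7,8}:1  {3,5,6,7,8,9}:6  {4,5,6,7,8,9}:15
  |U|=7: {0,4,5,6,7,8,9}:35  {1,2,3,5,6,7,8}:1  {2,3,5,6,7,8,9}:7  {3,4,5,6,7,8,9}:21
  |U|=8: {0,3,4,5,6,7,8,9}:56  {1,2,3,5,6,7,8,9}:8  {2,3,4,5,6,7,8,9}:28
  start at 0(b): 36
  start at 1(e): 84
sum over floor = 120

120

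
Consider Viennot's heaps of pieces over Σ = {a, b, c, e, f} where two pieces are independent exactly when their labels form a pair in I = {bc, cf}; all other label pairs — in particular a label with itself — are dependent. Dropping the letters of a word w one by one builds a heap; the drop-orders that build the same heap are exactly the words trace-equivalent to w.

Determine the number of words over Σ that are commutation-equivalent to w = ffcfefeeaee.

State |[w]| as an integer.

4

drop 0:f onto floor
drop 1:f onto {0:f}
drop 2:c onto floor
drop 3:f onto {1:f}
drop 4:e onto {2:c, 3:f}
drop 5:f onto {4:e}
drop 6:e onto {5:f}
drop 7:e onto {6:e}
drop 8:a onto {7:e}
drop 9:e onto {8:a}
drop 10:e onto {9:e}
ground layer = {0:f, 2:c}
drop-orders for the pieces not yet dropped (sum over which currently-grounded one goes next):
  1 to go: {10} 1
  2 to go: {9,10} 1
  3 to go: {8,9,10} 1
  4 to go: {7,8,9,10} 1
  5 to go: {6,7,8,9,10} 1
  6 to go: {5,6,7,8,9,10} 1
  7 to go: {4,5,6,7,8,9,10} 1
  8 to go: {2,4,5,6,7,8,9,10} 1  {3,4,5,6,7,8,9,10} 1
  9 to go: {1,3,4,5,6,7,8,9,10} 1  {2,3,4,5,6,7,8,9,10} 2
  if 0:f drops first: 3 orders
  if 2:c drops first: 1 orders
heap linearizations: 4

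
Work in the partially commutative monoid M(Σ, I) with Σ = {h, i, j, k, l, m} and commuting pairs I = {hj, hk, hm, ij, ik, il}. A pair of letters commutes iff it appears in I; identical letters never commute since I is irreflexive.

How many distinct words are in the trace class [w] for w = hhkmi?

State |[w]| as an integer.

#0=h has no predecessor
#1=h depends on [0:h]
#2=k has no predecessor
#3=m depends on [2:k]
#4=i depends on [1:h, 3:m]
sources: [0:h, 2:k]
N(rest) = Σ N(rest − s) over sources s of rest; N(one piece) = 1:
  size 1 → [4]=1
  size 2 → [1,4]=1  [3,4]=1
  size 3 → [0,1,4]=1  [1,3,4]=2  [2,3,4]=1
  first=0(h) contributes 3
  first=2(k) contributes 3
|[w]| = 6

6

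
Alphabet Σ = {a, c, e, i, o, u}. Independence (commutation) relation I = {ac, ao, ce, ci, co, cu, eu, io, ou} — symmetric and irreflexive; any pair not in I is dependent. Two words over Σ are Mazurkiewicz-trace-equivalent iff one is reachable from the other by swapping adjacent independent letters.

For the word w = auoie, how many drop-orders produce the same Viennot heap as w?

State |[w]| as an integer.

0(a) covers ∅
1(u) covers 0:a
2(o) covers ∅
3(i) covers 1:u
4(e) covers 2:o, 3:i
floor of heap: 0:a, 2:o
completions by unplaced set U, small U first (add the entries for U minus each lowest piece of U):
  |U|=1: {4}:1
  |U|=2: {2,4}:1  {3,4}:1
  |U|=3: {1,3,4}:1  {2,3,4}:2
  start at 0(a): 3
  start at 2(o): 1
sum over floor = 4

4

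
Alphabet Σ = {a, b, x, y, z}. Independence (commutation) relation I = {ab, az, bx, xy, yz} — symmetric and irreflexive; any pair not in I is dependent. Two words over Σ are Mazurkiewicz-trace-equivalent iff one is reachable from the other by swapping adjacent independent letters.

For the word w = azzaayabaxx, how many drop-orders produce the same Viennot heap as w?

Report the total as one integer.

120

#0=a has no predecessor
#1=z has no predecessor
#2=z depends on [1:z]
#3=a depends on [0:a]
#4=a depends on [3:a]
#5=y depends on [4:a]
#6=a depends on [5:y]
#7=b depends on [2:z, 5:y]
#8=a depends on [6:a]
#9=x depends on [2:z, 8:a]
#10=x depends on [9:x]
sources: [0:a, 1:z]
N(rest) = Σ N(rest − s) over sources s of rest; N(one piece) = 1:
  size 1 → [7]=1  [10]=1
  size 2 → [7,10]=2  [9,10]=1
  size 3 → [7,9,10]=3  [8,9,10]=1
  size 4 → [2,7,9,10]=3  [6,8,9,10]=1  [7,8,9,10]=4
  size 5 → [1,2,7,9,10]=3  [2,7,8,9,10]=7  [6,7,8,9,10]=5
  size 6 → [1,2,7,8,9,10]=10  [2,6,7,8,9,10]=12  [5,6,7,8,9,10]=5
  size 7 → [1,2,6,7,8,9,10]=22  [2,5,6,7,8,9,10]=17  [4,5,6,7,8,9,10]=5
  size 8 → [1,2,5,6,7,8,9,10]=39  [2,4,5,6,7,8,9,10]=22  [3,4,5,6,7,8,9,10]=5
  size 9 → [0,3,4,5,6,7,8,9,10]=5  [1,2,4,5,6,7,8,9,10]=61  [2,3,4,5,6,7,8,9,10]=27
  first=0(a) contributes 88
  first=1(z) contributes 32
|[w]| = 120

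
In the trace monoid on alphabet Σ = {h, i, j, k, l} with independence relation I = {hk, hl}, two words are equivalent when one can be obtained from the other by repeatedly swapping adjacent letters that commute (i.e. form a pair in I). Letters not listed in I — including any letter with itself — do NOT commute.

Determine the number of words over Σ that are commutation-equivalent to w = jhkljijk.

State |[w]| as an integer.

piece 0:j — minimal
piece 1:h rests on {0:j}
piece 2:k rests on {0:j}
piece 3:l rests on {2:k}
piece 4:j rests on {1:h, 3:l}
piece 5:i rests on {4:j}
piece 6:j rests on {5:i}
piece 7:k rests on {6:j}
minimal pieces: {0:j}
ways to finish when only these pieces remain (= sum over removing one remaining piece with nothing left below it):
  1 left: {7}→1
  2 left: {6,7}→1
  3 left: {5,6,7}→1
  4 left: {4,5,6,7}→1
  5 left: {1,4,5,6,7}→1  {3,4,5,6,7}→1
  6 left: {1,3,4,5,6,7}→2  {2,3,4,5,6,7}→1
  placing 0:j first → 3 extensions

3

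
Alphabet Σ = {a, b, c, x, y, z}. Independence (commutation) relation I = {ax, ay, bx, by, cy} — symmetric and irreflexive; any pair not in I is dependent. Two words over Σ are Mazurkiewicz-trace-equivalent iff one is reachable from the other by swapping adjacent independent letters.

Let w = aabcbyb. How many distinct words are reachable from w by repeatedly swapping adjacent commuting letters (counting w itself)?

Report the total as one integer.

7

0(a) covers ∅
1(a) covers 0:a
2(b) covers 1:a
3(c) covers 2:b
4(b) covers 3:c
5(y) covers ∅
6(b) covers 4:b
floor of heap: 0:a, 5:y
completions by unplaced set U, small U first (add the entries for U minus each lowest piece of U):
  |U|=1: {5}:1  {6}:1
  |U|=2: {4,6}:1  {5,6}:2
  |U|=3: {3,4,6}:1  {4,5,6}:3
  |U|=4: {2,3,4,6}:1  {3,4,5,6}:4
  |U|=5: {1,2,3,4,6}:1  {2,3,4,5,6}:5
  start at 0(a): 6
  start at 5(y): 1
sum over floor = 7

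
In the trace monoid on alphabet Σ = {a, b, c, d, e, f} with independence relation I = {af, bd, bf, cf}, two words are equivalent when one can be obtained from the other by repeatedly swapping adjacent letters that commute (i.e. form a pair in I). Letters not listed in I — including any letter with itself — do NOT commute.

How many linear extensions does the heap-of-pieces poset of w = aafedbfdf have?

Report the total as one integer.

15

#0=a has no predecessor
#1=a depends on [0:a]
#2=f has no predecessor
#3=e depends on [1:a, 2:f]
#4=d depends on [3:e]
#5=b depends on [3:e]
#6=f depends on [4:d]
#7=d depends on [6:f]
#8=f depends on [7:d]
sources: [0:a, 2:f]
N(rest) = Σ N(rest − s) over sources s of rest; N(one piece) = 1:
  size 1 → [5]=1  [8]=1
  size 2 → [5,8]=2  [7,8]=1
  size 3 → [5,7,8]=3  [6,7,8]=1
  size 4 → [4,6,7,8]=1  [5,6,7,8]=4
  size 5 → [4,5,6,7,8]=5
  size 6 → [3,4,5,6,7,8]=5
  size 7 → [1,3,4,5,6,7,8]=5  [2,3,4,5,6,7,8]=5
  first=0(a) contributes 10
  first=2(f) contributes 5
|[w]| = 15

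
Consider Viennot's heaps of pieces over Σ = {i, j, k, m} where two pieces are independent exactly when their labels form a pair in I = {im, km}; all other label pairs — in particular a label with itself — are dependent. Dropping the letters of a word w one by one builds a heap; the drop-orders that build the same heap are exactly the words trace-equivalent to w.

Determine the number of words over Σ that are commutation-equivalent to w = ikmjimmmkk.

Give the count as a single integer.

piece 0:i — minimal
piece 1:k rests on {0:i}
piece 2:m — minimal
piece 3:j rests on {1:k, 2:m}
piece 4:i rests on {3:j}
piece 5:m rests on {3:j}
piece 6:m rests on {5:m}
piece 7:m rests on {6:m}
piece 8:k rests on {4:i}
piece 9:k rests on {8:k}
minimal pieces: {0:i, 2:m}
ways to finish when only these pieces remain (= sum over removing one remaining piece with nothing left below it):
  1 left: {7}→1  {9}→1
  2 left: {6,7}→1  {7,9}→2  {8,9}→1
  3 left: {4,8,9}→1  {5,6,7}→1  {6,7,9}→3  {7,8,9}→3
  4 left: {4,7,8,9}→4  {5,6,7,9}→4  {6,7,8,9}→6
  5 left: {4,6,7,8,9}→10  {5,6,7,8,9}→10
  6 left: {4,5,6,7,8,9}→20
  7 left: {3,4,5,6,7,8,9}→20
  8 left: {1,3,4,5,6,7,8,9}→20  {2,3,4,5,6,7,8,9}→20
  placing 0:i first → 40 extensions
  placing 2:m first → 20 extensions
total linear extensions = 60

60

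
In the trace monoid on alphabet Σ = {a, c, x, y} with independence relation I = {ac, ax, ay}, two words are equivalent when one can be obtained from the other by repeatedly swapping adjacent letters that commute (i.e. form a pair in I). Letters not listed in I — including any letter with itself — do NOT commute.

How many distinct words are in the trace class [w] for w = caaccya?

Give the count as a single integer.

35

piece 0:c — minimal
piece 1:a — minimal
piece 2:a rests on {1:a}
piece 3:c rests on {0:c}
piece 4:c rests on {3:c}
piece 5:y rests on {4:c}
piece 6:a rests on {2:a}
minimal pieces: {0:c, 1:a}
ways to finish when only these pieces remain (= sum over removing one remaining piece with nothing left below it):
  1 left: {5}→1  {6}→1
  2 left: {2,6}→1  {4,5}→1  {5,6}→2
  3 left: {1,2,6}→1  {2,5,6}→3  {3,4,5}→1  {4,5,6}→3
  4 left: {0,3,4,5}→1  {1,2,5,6}→4  {2,4,5,6}→6  {3,4,5,6}→4
  5 left: {0,3,4,5,6}→5  {1,2,4,5,6}→10  {2,3,4,5,6}→10
  placing 0:c first → 20 extensions
  placing 1:a first → 15 extensions
total linear extensions = 35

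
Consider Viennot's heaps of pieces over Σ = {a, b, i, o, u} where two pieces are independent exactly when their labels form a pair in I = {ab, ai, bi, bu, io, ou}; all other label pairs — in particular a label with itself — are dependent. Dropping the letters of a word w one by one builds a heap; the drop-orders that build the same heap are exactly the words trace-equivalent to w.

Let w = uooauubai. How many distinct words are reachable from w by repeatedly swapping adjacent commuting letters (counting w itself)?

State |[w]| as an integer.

38

drop 0:u onto floor
drop 1:o onto floor
drop 2:o onto {1:o}
drop 3:a onto {0:u, 2:o}
drop 4:u onto {3:a}
drop 5:u onto {4:u}
drop 6:b onto {2:o}
drop 7:a onto {5:u}
drop 8:i onto {5:u}
ground layer = {0:u, 1:o}
drop-orders for the pieces not yet dropped (sum over which currently-grounded one goes next):
  1 to go: {6} 1  {7} 1  {8} 1
  2 to go: {6,7} 2  {6,8} 2  {7,8} 2
  3 to go: {5,7,8} 2  {6,7,8} 6
  4 to go: {4,5,7,8} 2  {5,6,7,8} 8
  5 to go: {3,4,5,7,8} 2  {4,5,6,7,8} 10
  6 to go: {0,3,4,5,7,8} 2  {3,4,5,6,7,8} 12
  7 to go: {0,3,4,5,6,7,8} 14  {2,3,4,5,6,7,8} 12
  if 0:u drops first: 12 orders
  if 1:o drops first: 26 orders
heap linearizations: 38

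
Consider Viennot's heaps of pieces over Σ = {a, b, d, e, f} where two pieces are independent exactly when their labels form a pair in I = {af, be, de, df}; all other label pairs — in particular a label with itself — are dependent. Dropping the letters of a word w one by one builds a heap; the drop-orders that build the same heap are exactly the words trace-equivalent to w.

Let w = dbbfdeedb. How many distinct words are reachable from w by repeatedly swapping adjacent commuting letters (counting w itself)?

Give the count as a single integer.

drop 0:d onto floor
drop 1:b onto {0:d}
drop 2:b onto {1:b}
drop 3:f onto {2:b}
drop 4:d onto {2:b}
drop 5:e onto {3:f}
drop 6:e onto {5:e}
drop 7:d onto {4:d}
drop 8:b onto {3:f, 7:d}
ground layer = {0:d}
drop-orders for the pieces not yet dropped (sum over which currently-grounded one goes next):
  1 to go: {6} 1  {8} 1
  2 to go: {5,6} 1  {6,8} 2  {7,8} 1
  3 to go: {4,7,8} 1  {5,6,8} 3  {6,7,8} 3
  4 to go: {3,5,6,8} 3  {4,6,7,8} 4  {5,6,7,8} 6
  5 to go: {3,5,6,7,8} 9  {4,5,6,7,8} 10
  6 to go: {3,4,5,6,7,8} 19
  7 to go: {2,3,4,5,6,7,8} 19
  if 0:d drops first: 19 orders

19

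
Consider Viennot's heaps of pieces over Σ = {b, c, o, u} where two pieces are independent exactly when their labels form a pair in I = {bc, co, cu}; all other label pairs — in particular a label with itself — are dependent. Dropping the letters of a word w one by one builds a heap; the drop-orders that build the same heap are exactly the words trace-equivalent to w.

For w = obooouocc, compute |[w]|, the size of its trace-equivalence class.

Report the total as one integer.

36

piece 0:o — minimal
piece 1:b rests on {0:o}
piece 2:o rests on {1:b}
piece 3:o rests on {2:o}
piece 4:o rests on {3:o}
piece 5:u rests on {4:o}
piece 6:o rests on {5:u}
piece 7:c — minimal
piece 8:c rests on {7:c}
minimal pieces: {0:o, 7:c}
ways to finish when only these pieces remain (= sum over removing one remaining piece with nothing left below it):
  1 left: {6}→1  {8}→1
  2 left: {5,6}→1  {6,8}→2  {7,8}→1
  3 left: {4,5,6}→1  {5,6,8}→3  {6,7,8}→3
  4 left: {3,4,5,6}→1  {4,5,6,8}→4  {5,6,7,8}→6
  5 left: {2,3,4,5,6}→1  {3,4,5,6,8}→5  {4,5,6,7,8}→10
  6 left: {1,2,3,4,5,6}→1  {2,3,4,5,6,8}→6  {3,4,5,6,7,8}→15
  7 left: {0,1,2,3,4,5,6}→1  {1,2,3,4,5,6,8}→7  {2,3,4,5,6,7,8}→21
  placing 0:o first → 28 extensions
  placing 7:c first → 8 extensions
total linear extensions = 36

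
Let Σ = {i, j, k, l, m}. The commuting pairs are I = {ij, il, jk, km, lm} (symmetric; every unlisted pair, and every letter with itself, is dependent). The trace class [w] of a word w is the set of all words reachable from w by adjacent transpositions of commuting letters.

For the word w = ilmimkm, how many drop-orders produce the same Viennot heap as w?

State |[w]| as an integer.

15

piece 0:i — minimal
piece 1:l — minimal
piece 2:m rests on {0:i}
piece 3:i rests on {2:m}
piece 4:m rests on {3:i}
piece 5:k rests on {1:l, 3:i}
piece 6:m rests on {4:m}
minimal pieces: {0:i, 1:l}
ways to finish when only these pieces remain (= sum over removing one remaining piece with nothing left below it):
  1 left: {5}→1  {6}→1
  2 left: {1,5}→1  {4,6}→1  {5,6}→2
  3 left: {1,5,6}→3  {4,5,6}→3
  4 left: {1,4,5,6}→6  {3,4,5,6}→3
  5 left: {1,3,4,5,6}→9  {2,3,4,5,6}→3
  placing 0:i first → 12 extensions
  placing 1:l first → 3 extensions
total linear extensions = 15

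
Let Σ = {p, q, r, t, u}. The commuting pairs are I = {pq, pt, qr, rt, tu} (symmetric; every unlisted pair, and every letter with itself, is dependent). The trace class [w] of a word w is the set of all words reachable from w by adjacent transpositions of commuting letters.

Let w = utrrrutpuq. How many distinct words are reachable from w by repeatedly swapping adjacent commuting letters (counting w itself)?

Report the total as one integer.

36

0(u) covers ∅
1(t) covers ∅
2(r) covers 0:u
3(r) covers 2:r
4(r) covers 3:r
5(u) covers 4:r
6(t) covers 1:t
7(p) covers 5:u
8(u) covers 7:p
9(q) covers 6:t, 8:u
floor of heap: 0:u, 1:t
completions by unplaced set U, small U first (add the entries for U minus each lowest piece of U):
  |U|=1: {9}:1
  |U|=2: {6,9}:1  {8,9}:1
  |U|=3: {1,6,9}:1  {6,8,9}:2  {7,8,9}:1
  |U|=4: {1,6,8,9}:3  {5,7,8,9}:1  {6,7,8,9}:3
  |U|=5: {1,6,7,8,9}:6  {4,5,7,8,9}:1  {5,6,7,8,9}:4
  |U|=6: {1,5,6,7,8,9}:10  {3,4,5,7,8,9}:1  {4,5,6,7,8,9}:5
  |U|=7: {1,4,5,6,7,8,9}:15  {2,3,4,5,7,8,9}:1  {3,4,5,6,7,8,9}:6
  |U|=8: {0,2,3,4,5,7,8,9}:1  {1,3,4,5,6,7,8,9}:21  {2,3,4,5,6,7,8,9}:7
  start at 0(u): 28
  start at 1(t): 8
sum over floor = 36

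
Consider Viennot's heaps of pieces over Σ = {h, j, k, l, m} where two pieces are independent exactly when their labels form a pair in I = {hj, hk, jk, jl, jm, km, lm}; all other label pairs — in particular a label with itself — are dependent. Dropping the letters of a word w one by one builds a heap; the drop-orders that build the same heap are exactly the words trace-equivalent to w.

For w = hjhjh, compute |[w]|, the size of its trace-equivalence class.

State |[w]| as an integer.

10

#0=h has no predecessor
#1=j has no predecessor
#2=h depends on [0:h]
#3=j depends on [1:j]
#4=h depends on [2:h]
sources: [0:h, 1:j]
N(rest) = Σ N(rest − s) over sources s of rest; N(one piece) = 1:
  size 1 → [3]=1  [4]=1
  size 2 → [1,3]=1  [2,4]=1  [3,4]=2
  size 3 → [0,2,4]=1  [1,3,4]=3  [2,3,4]=3
  first=0(h) contributes 6
  first=1(j) contributes 4
|[w]| = 10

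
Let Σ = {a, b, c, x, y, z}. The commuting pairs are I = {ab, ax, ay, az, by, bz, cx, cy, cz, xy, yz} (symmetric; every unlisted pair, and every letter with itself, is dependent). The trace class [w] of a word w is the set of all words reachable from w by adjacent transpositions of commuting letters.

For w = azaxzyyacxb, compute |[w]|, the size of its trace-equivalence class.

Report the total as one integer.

3850

0(a) covers ∅
1(z) covers ∅
2(a) covers 0:a
3(x) covers 1:z
4(z) covers 3:x
5(y) covers ∅
6(y) covers 5:y
7(a) covers 2:a
8(c) covers 7:a
9(x) covers 4:z
10(b) covers 8:c, 9:x
floor of heap: 0:a, 1:z, 5:y
completions by unplaced set U, small U first (add the entries for U minus each lowest piece of U):
  |U|=1: {6}:1  {10}:1
  |U|=2: {5,6}:1  {6,10}:2  {8,10}:1  {9,10}:1
  |U|=3: {4,9,10}:1  {5,6,10}:3  {6,8,10}:3  {6,9,10}:3  {7,8,10}:1  {8,9,10}:2
  |U|=4: {2,7,8,10}:1  {3,4,9,10}:1  {4,6,9,10}:4  {4,8,9,10}:3  {5,6,8,10}:6  {5,6,9,10}:6  {6,7,8,10}:4  {6,8,9,10}:8  {7,8,9,10}:3
  |U|=5: {0,2,7,8,10}:1  {1,3,4,9,10}:1  {2,6,7,8,10}:5  {2,7,8,9,10}:4  {3,4,6,9,10}:5  {3,4,8,9,10}:4  {4,5,6,9,10}:10  {4,6,8,9,10}:15  {4,7,8,9,10}:6  {5,6,7,8,10}:10  {5,6,8,9,10}:20  {6,7,8,9,10}:15
  |U|=6: {0,2,6,7,8,10}:6  {0,2,7,8,9,10}:5  {1,3,4,6,9,10}:6  {1,3,4,8,9,10}:5  {2,4,7,8,9,10}:10  {2,5,6,7,8,10}:15  {2,6,7,8,9,10}:24  {3,4,5,6,9,10}:15  {3,4,6,8,9,10}:24  {3,4,7,8,9,10}:10  {4,5,6,8,9,10}:45  {4,6,7,8,9,10}:36  {5,6,7,8,9,10}:45
  |U|=7: {0,2,4,7,8,9,10}:15  {0,2,5,6,7,8,10}:21  {0,2,6,7,8,9,10}:35  {1,3,4,5,6,9,10}:21  {1,3,4,6,8,9,10}:35  {1,3,4,7,8,9,10}:15  {2,3,4,7,8,9,10}:20  {2,4,6,7,8,9,10}:70  {2,5,6,7,8,9,10}:84  {3,4,5,6,8,9,10}:84  {3,4,6,7,8,9,10}:70  {4,5,6,7,8,9,10}:126
  |U|=8: {0,2,3,4,7,8,9,10}:35  {0,2,4,6,7,8,9,10}:120  {0,2,5,6,7,8,9,10}:140  {1,2,3,4,7,8,9,10}:35  {1,3,4,5,6,8,9,10}:140  {1,3,4,6,7,8,9,10}:120  {2,3,4,6,7,8,9,10}:160  {2,4,5,6,7,8,9,10}:280  {3,4,5,6,7,8,9,10}:280
  |U|=9: {0,1,2,3,4,7,8,9,10}:70  {0,2,3,4,6,7,8,9,10}:315  {0,2,4,5,6,7,8,9,10}:540  {1,2,3,4,6,7,8,9,10}:315  {1,3,4,5,6,7,8,9,10}:540  {2,3,4,5,6,7,8,9,10}:720
  start at 0(a): 1575
  start at 1(z): 1575
  start at 5(y): 700
sum over floor = 3850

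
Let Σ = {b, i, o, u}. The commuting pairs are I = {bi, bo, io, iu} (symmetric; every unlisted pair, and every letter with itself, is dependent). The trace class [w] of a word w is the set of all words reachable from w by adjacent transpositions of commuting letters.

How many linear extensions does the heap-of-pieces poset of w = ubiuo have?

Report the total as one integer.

piece 0:u — minimal
piece 1:b rests on {0:u}
piece 2:i — minimal
piece 3:u rests on {1:b}
piece 4:o rests on {3:u}
minimal pieces: {0:u, 2:i}
ways to finish when only these pieces remain (= sum over removing one remaining piece with nothing left below it):
  1 left: {2}→1  {4}→1
  2 left: {2,4}→2  {3,4}→1
  3 left: {1,3,4}→1  {2,3,4}→3
  placing 0:u first → 4 extensions
  placing 2:i first → 1 extensions
total linear extensions = 5

5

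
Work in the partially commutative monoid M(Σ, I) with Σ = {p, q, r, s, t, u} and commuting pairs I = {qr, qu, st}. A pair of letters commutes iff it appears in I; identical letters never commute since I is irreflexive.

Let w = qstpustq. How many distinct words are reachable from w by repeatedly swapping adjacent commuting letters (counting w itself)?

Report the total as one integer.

#0=q has no predecessor
#1=s depends on [0:q]
#2=t depends on [0:q]
#3=p depends on [1:s, 2:t]
#4=u depends on [3:p]
#5=s depends on [4:u]
#6=t depends on [4:u]
#7=q depends on [5:s, 6:t]
sources: [0:q]
N(rest) = Σ N(rest − s) over sources s of rest; N(one piece) = 1:
  size 1 → [7]=1
  size 2 → [5,7]=1  [6,7]=1
  size 3 → [5,6,7]=2
  size 4 → [4,5,6,7]=2
  size 5 → [3,4,5,6,7]=2
  size 6 → [1,3,4,5,6,7]=2  [2,3,4,5,6,7]=2
  first=0(q) contributes 4

4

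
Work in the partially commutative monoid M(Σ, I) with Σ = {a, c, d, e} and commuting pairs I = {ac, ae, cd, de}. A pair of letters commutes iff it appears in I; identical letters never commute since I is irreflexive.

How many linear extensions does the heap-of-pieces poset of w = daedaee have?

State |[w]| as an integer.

35

piece 0:d — minimal
piece 1:a rests on {0:d}
piece 2:e — minimal
piece 3:d rests on {1:a}
piece 4:a rests on {3:d}
piece 5:e rests on {2:e}
piece 6:e rests on {5:e}
minimal pieces: {0:d, 2:e}
ways to finish when only these pieces remain (= sum over removing one remaining piece with nothing left below it):
  1 left: {4}→1  {6}→1
  2 left: {3,4}→1  {4,6}→2  {5,6}→1
  3 left: {1,3,4}→1  {2,5,6}→1  {3,4,6}→3  {4,5,6}→3
  4 left: {0,1,3,4}→1  {1,3,4,6}→4  {2,4,5,6}→4  {3,4,5,6}→6
  5 left: {0,1,3,4,6}→5  {1,3,4,5,6}→10  {2,3,4,5,6}→10
  placing 0:d first → 20 extensions
  placing 2:e first → 15 extensions
total linear extensions = 35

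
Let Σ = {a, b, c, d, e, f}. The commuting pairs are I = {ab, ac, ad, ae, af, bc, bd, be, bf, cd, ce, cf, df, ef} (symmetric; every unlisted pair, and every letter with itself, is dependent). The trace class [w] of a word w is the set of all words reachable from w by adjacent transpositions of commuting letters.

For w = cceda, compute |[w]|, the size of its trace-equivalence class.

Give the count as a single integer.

30

drop 0:c onto floor
drop 1:c onto {0:c}
drop 2:e onto floor
drop 3:d onto {2:e}
drop 4:a onto floor
ground layer = {0:c, 2:e, 4:a}
drop-orders for the pieces not yet dropped (sum over which currently-grounded one goes next):
  1 to go: {1} 1  {3} 1  {4} 1
  2 to go: {0,1} 1  {1,3} 2  {1,4} 2  {2,3} 1  {3,4} 2
  3 to go: {0,1,3} 3  {0,1,4} 3  {1,2,3} 3  {1,3,4} 6  {2,3,4} 3
  if 0:c drops first: 12 orders
  if 2:e drops first: 12 orders
  if 4:a drops first: 6 orders
heap linearizations: 30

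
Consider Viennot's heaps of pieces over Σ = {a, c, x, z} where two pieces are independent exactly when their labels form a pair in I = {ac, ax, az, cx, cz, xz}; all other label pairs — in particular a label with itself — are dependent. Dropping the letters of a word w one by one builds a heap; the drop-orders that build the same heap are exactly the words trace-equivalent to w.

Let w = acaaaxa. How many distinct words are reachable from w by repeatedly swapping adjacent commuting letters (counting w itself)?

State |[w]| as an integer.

piece 0:a — minimal
piece 1:c — minimal
piece 2:a rests on {0:a}
piece 3:a rests on {2:a}
piece 4:a rests on {3:a}
piece 5:x — minimal
piece 6:a rests on {4:a}
minimal pieces: {0:a, 1:c, 5:x}
ways to finish when only these pieces remain (= sum over removing one remaining piece with nothing left below it):
  1 left: {1}→1  {5}→1  {6}→1
  2 left: {1,5}→2  {1,6}→2  {4,6}→1  {5,6}→2
  3 left: {1,4,6}→3  {1,5,6}→6  {3,4,6}→1  {4,5,6}→3
  4 left: {1,3,4,6}→4  {1,4,5,6}→12  {2,3,4,6}→1  {3,4,5,6}→4
  5 left: {0,2,3,4,6}→1  {1,2,3,4,6}→5  {1,3,4,5,6}→20  {2,3,4,5,6}→5
  placing 0:a first → 30 extensions
  placing 1:c first → 6 extensions
  placing 5:x first → 6 extensions
total linear extensions = 42

42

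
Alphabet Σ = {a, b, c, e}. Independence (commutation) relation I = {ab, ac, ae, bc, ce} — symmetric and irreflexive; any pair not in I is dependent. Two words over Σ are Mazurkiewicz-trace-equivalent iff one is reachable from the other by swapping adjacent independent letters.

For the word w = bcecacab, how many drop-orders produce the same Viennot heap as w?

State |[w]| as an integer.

560

0(b) covers ∅
1(c) covers ∅
2(e) covers 0:b
3(c) covers 1:c
4(a) covers ∅
5(c) covers 3:c
6(a) covers 4:a
7(b) covers 2:e
floor of heap: 0:b, 1:c, 4:a
completions by unplaced set U, small U first (add the entries for U minus each lowest piece of U):
  |U|=1: {5}:1  {6}:1  {7}:1
  |U|=2: {2,7}:1  {3,5}:1  {4,6}:1  {5,6}:2  {5,7}:2  {6,7}:2
  |U|=3: {0,2,7}:1  {1,3,5}:1  {2,5,7}:3  {2,6,7}:3  {3,5,6}:3  {3,5,7}:3  {4,5,6}:3  {4,6,7}:3  {5,6,7}:6
  |U|=4: {0,2,5,7}:4  {0,2,6,7}:4  {1,3,5,6}:4  {1,3,5,7}:4  {2,3,5,7}:6  {2,4,6,7}:6  {2,5,6,7}:12  {3,4,5,6}:6  {3,5,6,7}:12  {4,5,6,7}:12
  |U|=5: {0,2,3,5,7}:10  {0,2,4,6,7}:10  {0,2,5,6,7}:20  {1,2,3,5,7}:10  {1,3,4,5,6}:10  {1,3,5,6,7}:20  {2,3,5,6,7}:30  {2,4,5,6,7}:30  {3,4,5,6,7}:30
  |U|=6: {0,1,2,3,5,7}:20  {0,2,3,5,6,7}:60  {0,2,4,5,6,7}:60  {1,2,3,5,6,7}:60  {1,3,4,5,6,7}:60  {2,3,4,5,6,7}:90
  start at 0(b): 210
  start at 1(c): 210
  start at 4(a): 140
sum over floor = 560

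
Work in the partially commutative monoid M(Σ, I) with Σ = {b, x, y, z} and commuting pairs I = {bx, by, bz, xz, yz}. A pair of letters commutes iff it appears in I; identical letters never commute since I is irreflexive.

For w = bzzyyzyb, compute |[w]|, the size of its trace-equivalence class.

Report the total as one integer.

0(b) covers ∅
1(z) covers ∅
2(z) covers 1:z
3(y) covers ∅
4(y) covers 3:y
5(z) covers 2:z
6(y) covers 4:y
7(b) covers 0:b
floor of heap: 0:b, 1:z, 3:y
completions by unplaced set U, small U first (add the entries for U minus each lowest piece of U):
  |U|=1: {5}:1  {6}:1  {7}:1
  |U|=2: {0,7}:1  {2,5}:1  {4,6}:1  {5,6}:2  {5,7}:2  {6,7}:2
  |U|=3: {0,5,7}:3  {0,6,7}:3  {1,2,5}:1  {2,5,6}:3  {2,5,7}:3  {3,4,6}:1  {4,5,6}:3  {4,6,7}:3  {5,6,7}:6
  |U|=4: {0,2,5,7}:6  {0,4,6,7}:6  {0,5,6,7}:12  {1,2,5,6}:4  {1,2,5,7}:4  {2,4,5,6}:6  {2,5,6,7}:12  {3,4,5,6}:4  {3,4,6,7}:4  {4,5,6,7}:12
  |U|=5: {0,1,2,5,7}:10  {0,2,5,6,7}:30  {0,3,4,6,7}:10  {0,4,5,6,7}:30  {1,2,4,5,6}:10  {1,2,5,6,7}:20  {2,3,4,5,6}:10  {2,4,5,6,7}:30  {3,4,5,6,7}:20
  |U|=6: {0,1,2,5,6,7}:60  {0,2,4,5,6,7}:90  {0,3,4,5,6,7}:60  {1,2,3,4,5,6}:20  {1,2,4,5,6,7}:60  {2,3,4,5,6,7}:60
  start at 0(b): 140
  start at 1(z): 210
  start at 3(y): 210
sum over floor = 560

560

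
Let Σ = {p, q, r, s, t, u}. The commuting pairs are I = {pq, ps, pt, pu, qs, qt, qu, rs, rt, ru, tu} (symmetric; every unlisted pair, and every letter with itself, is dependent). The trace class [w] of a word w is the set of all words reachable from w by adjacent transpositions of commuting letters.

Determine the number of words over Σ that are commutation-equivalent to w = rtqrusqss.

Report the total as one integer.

#0=r has no predecessor
#1=t has no predecessor
#2=q depends on [0:r]
#3=r depends on [2:q]
#4=u has no predecessor
#5=s depends on [1:t, 4:u]
#6=q depends on [3:r]
#7=s depends on [5:s]
#8=s depends on [7:s]
sources: [0:r, 1:t, 4:u]
N(rest) = Σ N(rest − s) over sources s of rest; N(one piece) = 1:
  size 1 → [6]=1  [8]=1
  size 2 → [3,6]=1  [6,8]=2  [7,8]=1
  size 3 → [2,3,6]=1  [3,6,8]=3  [5,7,8]=1  [6,7,8]=3
  size 4 → [0,2,3,6]=1  [1,5,7,8]=1  [2,3,6,8]=4  [3,6,7,8]=6  [4,5,7,8]=1  [5,6,7,8]=4
  size 5 → [0,2,3,6,8]=5  [1,4,5,7,8]=2  [1,5,6,7,8]=5  [2,3,6,7,8]=10  [3,5,6,7,8]=10  [4,5,6,7,8]=5
  size 6 → [0,2,3,6,7,8]=15  [1,3,5,6,7,8]=15  [1,4,5,6,7,8]=12  [2,3,5,6,7,8]=20  [3,4,5,6,7,8]=15
  size 7 → [0,2,3,5,6,7,8]=35  [1,2,3,5,6,7,8]=35  [1,3,4,5,6,7,8]=42  [2,3,4,5,6,7,8]=35
  first=0(r) contributes 112
  first=1(t) contributes 70
  first=4(u) contributes 70
|[w]| = 252

252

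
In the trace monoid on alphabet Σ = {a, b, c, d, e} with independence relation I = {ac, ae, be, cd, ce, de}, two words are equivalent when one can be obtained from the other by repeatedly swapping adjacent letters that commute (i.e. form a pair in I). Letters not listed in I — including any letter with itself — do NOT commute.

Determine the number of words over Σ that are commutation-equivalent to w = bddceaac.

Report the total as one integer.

drop 0:b onto floor
drop 1:d onto {0:b}
drop 2:d onto {1:d}
drop 3:c onto {0:b}
drop 4:e onto floor
drop 5:a onto {2:d}
drop 6:a onto {5:a}
drop 7:c onto {3:c}
ground layer = {0:b, 4:e}
drop-orders for the pieces not yet dropped (sum over which currently-grounded one goes next):
  1 to go: {4} 1  {6} 1  {7} 1
  2 to go: {3,7} 1  {4,6} 2  {4,7} 2  {5,6} 1  {6,7} 2
  3 to go: {2,5,6} 1  {3,4,7} 3  {3,6,7} 3  {4,5,6} 3  {4,6,7} 6  {5,6,7} 3
  4 to go: {1,2,5,6} 1  {2,4,5,6} 4  {2,5,6,7} 4  {3,4,6,7} 12  {3,5,6,7} 6  {4,5,6,7} 12
  5 to go: {1,2,4,5,6} 5  {1,2,5,6,7} 5  {2,3,5,6,7} 10  {2,4,5,6,7} 20  {3,4,5,6,7} 30
  6 to go: {1,2,3,5,6,7} 15  {1,2,4,5,6,7} 30  {2,3,4,5,6,7} 60
  if 0:b drops first: 105 orders
  if 4:e drops first: 15 orders
heap linearizations: 120

120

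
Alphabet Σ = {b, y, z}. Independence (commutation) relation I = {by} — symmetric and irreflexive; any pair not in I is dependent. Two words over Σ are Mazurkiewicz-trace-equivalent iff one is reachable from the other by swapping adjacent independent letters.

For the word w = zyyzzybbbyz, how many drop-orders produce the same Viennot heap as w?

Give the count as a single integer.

#0=z has no predecessor
#1=y depends on [0:z]
#2=y depends on [1:y]
#3=z depends on [2:y]
#4=z depends on [3:z]
#5=y depends on [4:z]
#6=b depends on [4:z]
#7=b depends on [6:b]
#8=b depends on [7:b]
#9=y depends on [5:y]
#10=z depends on [8:b, 9:y]
sources: [0:z]
N(rest) = Σ N(rest − s) over sources s of rest; N(one piece) = 1:
  size 1 → [10]=1
  size 2 → [8,10]=1  [9,10]=1
  size 3 → [5,9,10]=1  [7,8,10]=1  [8,9,10]=2
  size 4 → [5,8,9,10]=3  [6,7,8,10]=1  [7,8,9,10]=3
  size 5 → [5,7,8,9,10]=6  [6,7,8,9,10]=4
  size 6 → [5,6,7,8,9,10]=10
  size 7 → [4,5,6,7,8,9,10]=10
  size 8 → [3,4,5,6,7,8,9,10]=10
  size 9 → [2,3,4,5,6,7,8,9,10]=10
  first=0(z) contributes 10

10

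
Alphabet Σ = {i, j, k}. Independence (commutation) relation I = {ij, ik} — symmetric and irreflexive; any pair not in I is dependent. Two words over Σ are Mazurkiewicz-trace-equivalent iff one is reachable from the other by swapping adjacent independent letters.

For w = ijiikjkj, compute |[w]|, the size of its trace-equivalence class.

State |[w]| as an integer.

#0=i has no predecessor
#1=j has no predecessor
#2=i depends on [0:i]
#3=i depends on [2:i]
#4=k depends on [1:j]
#5=j depends on [4:k]
#6=k depends on [5:j]
#7=j depends on [6:k]
sources: [0:i, 1:j]
N(rest) = Σ N(rest − s) over sources s of rest; N(one piece) = 1:
  size 1 → [3]=1  [7]=1
  size 2 → [2,3]=1  [3,7]=2  [6,7]=1
  size 3 → [0,2,3]=1  [2,3,7]=3  [3,6,7]=3  [5,6,7]=1
  size 4 → [0,2,3,7]=4  [2,3,6,7]=6  [3,5,6,7]=4  [4,5,6,7]=1
  size 5 → [0,2,3,6,7]=10  [1,4,5,6,7]=1  [2,3,5,6,7]=10  [3,4,5,6,7]=5
  size 6 → [0,2,3,5,6,7]=20  [1,3,4,5,6,7]=6  [2,3,4,5,6,7]=15
  first=0(i) contributes 21
  first=1(j) contributes 35
|[w]| = 56

56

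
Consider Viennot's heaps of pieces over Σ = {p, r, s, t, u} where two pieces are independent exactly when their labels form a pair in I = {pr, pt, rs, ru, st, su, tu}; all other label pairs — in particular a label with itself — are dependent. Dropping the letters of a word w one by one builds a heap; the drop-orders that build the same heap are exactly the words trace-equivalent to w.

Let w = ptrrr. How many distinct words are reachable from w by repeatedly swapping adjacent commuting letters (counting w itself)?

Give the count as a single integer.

5

drop 0:p onto floor
drop 1:t onto floor
drop 2:r onto {1:t}
drop 3:r onto {2:r}
drop 4:r onto {3:r}
ground layer = {0:p, 1:t}
drop-orders for the pieces not yet dropped (sum over which currently-grounded one goes next):
  1 to go: {0} 1  {4} 1
  2 to go: {0,4} 2  {3,4} 1
  3 to go: {0,3,4} 3  {2,3,4} 1
  if 0:p drops first: 1 orders
  if 1:t drops first: 4 orders
heap linearizations: 5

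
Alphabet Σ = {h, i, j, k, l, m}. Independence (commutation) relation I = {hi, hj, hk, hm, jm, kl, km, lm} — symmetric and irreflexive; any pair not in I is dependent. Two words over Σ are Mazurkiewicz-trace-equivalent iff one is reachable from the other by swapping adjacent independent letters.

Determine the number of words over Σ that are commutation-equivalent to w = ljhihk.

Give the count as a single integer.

10

0(l) covers ∅
1(j) covers 0:l
2(h) covers 0:l
3(i) covers 1:j
4(h) covers 2:h
5(k) covers 3:i
floor of heap: 0:l
completions by unplaced set U, small U first (add the entries for U minus each lowest piece of U):
  |U|=1: {4}:1  {5}:1
  |U|=2: {2,4}:1  {3,5}:1  {4,5}:2
  |U|=3: {1,3,5}:1  {2,4,5}:3  {3,4,5}:3
  |U|=4: {1,3,4,5}:4  {2,3,4,5}:6
  start at 0(l): 10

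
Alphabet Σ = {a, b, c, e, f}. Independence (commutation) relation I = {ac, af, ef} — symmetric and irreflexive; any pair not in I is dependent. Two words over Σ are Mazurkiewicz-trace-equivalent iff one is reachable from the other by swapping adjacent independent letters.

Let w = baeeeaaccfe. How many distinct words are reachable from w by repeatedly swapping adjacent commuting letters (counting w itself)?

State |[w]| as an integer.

16

piece 0:b — minimal
piece 1:a rests on {0:b}
piece 2:e rests on {1:a}
piece 3:e rests on {2:e}
piece 4:e rests on {3:e}
piece 5:a rests on {4:e}
piece 6:a rests on {5:a}
piece 7:c rests on {4:e}
piece 8:c rests on {7:c}
piece 9:f rests on {8:c}
piece 10:e rests on {6:a, 8:c}
minimal pieces: {0:b}
ways to finish when only these pieces remain (= sum over removing one remaining piece with nothing left below it):
  1 left: {9}→1  {10}→1
  2 left: {6,10}→1  {9,10}→2
  3 left: {5,6,10}→1  {6,9,10}→3  {8,9,10}→2
  4 left: {5,6,9,10}→4  {6,8,9,10}→5  {7,8,9,10}→2
  5 left: {5,6,8,9,10}→9  {6,7,8,9,10}→7
  6 left: {5,6,7,8,9,10}→16
  7 left: {4,5,6,7,8,9,10}→16
  8 left: {3,4,5,6,7,8,9,10}→16
  9 left: {2,3,4,5,6,7,8,9,10}→16
  placing 0:b first → 16 extensions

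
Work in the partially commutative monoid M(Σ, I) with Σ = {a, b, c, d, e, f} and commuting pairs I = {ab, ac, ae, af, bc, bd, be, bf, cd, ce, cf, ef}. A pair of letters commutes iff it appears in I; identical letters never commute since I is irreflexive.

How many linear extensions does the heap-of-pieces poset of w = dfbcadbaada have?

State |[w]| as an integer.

piece 0:d — minimal
piece 1:f rests on {0:d}
piece 2:b — minimal
piece 3:c — minimal
piece 4:a rests on {0:d}
piece 5:d rests on {1:f, 4:a}
piece 6:b rests on {2:b}
piece 7:a rests on {5:d}
piece 8:a rests on {7:a}
piece 9:d rests on {8:a}
piece 10:a rests on {9:d}
minimal pieces: {0:d, 2:b, 3:c}
ways to finish when only these pieces remain (= sum over removing one remaining piece with nothing left below it):
  1 left: {3}→1  {6}→1  {10}→1
  2 left: {2,6}→1  {3,6}→2  {3,10}→2  {6,10}→2  {9,10}→1
  3 left: {2,3,6}→3  {2,6,10}→3  {3,6,10}→6  {3,9,10}→3  {6,9,10}→3  {8,9,10}→1
  4 left: {2,3,6,10}→12  {2,6,9,10}→6  {3,6,9,10}→12  {3,8,9,10}→4  {6,8,9,10}→4  {7,8,9,10}→1
  5 left: {2,3,6,9,10}→30  {2,6,8,9,10}→10  {3,6,8,9,10}→20  {3,7,8,9,10}→5  {5,7,8,9,10}→1  {6,7,8,9,10}→5
  6 left: {1,5,7,8,9,10}→1  {2,3,6,8,9,10}→60  {2,6,7,8,9,10}→15  {3,5,7,8,9,10}→6  {3,6,7,8,9,10}→30  {4,5,7,8,9,10}→1  {5,6,7,8,9,10}→6
  7 left: {1,3,5,7,8,9,10}→7  {1,4,5,7,8,9,10}→2  {1,5,6,7,8,9,10}→7  {2,3,6,7,8,9,10}→105  {2,5,6,7,8,9,10}→21  {3,4,5,7,8,9,10}→7  {3,5,6,7,8,9,10}→42  {4,5,6,7,8,9,10}→7
  8 left: {0,1,4,5,7,8,9,10}→2  {1,2,5,6,7,8,9,10}→28  {1,3,4,5,7,8,9,10}→16  {1,3,5,6,7,8,9,10}→56  {1,4,5,6,7,8,9,10}→16  {2,3,5,6,7,8,9,10}→168  {2,4,5,6,7,8,9,10}→28  {3,4,5,6,7,8,9,10}→56
  9 left: {0,1,3,4,5,7,8,9,10}→18  {0,1,4,5,6,7,8,9,10}→18  {1,2,3,5,6,7,8,9,10}→252  {1,2,4,5,6,7,8,9,10}→72  {1,3,4,5,6,7,8,9,10}→144  {2,3,4,5,6,7,8,9,10}→252
  placing 0:d first → 720 extensions
  placing 2:b first → 180 extensions
  placing 3:c first → 90 extensions
total linear extensions = 990

990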